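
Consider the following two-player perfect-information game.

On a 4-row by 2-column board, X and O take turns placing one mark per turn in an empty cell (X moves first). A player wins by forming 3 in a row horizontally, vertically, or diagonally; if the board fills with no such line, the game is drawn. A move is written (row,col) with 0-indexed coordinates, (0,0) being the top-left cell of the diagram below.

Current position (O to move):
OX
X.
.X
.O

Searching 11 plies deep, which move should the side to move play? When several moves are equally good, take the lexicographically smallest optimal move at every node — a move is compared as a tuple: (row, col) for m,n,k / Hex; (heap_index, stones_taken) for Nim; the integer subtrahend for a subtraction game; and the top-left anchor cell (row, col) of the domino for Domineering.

O's best at [OX/X./.X/.O]: (1,1)

[OX/X./.X/.O] O move#1: (1,1):+0/OX/XO/.X/.O*, (2,0):-1/OX/X./OX/.O, (3,0):-1/OX/X./.X/OO
[OX/XO/.X/.O] X move#2: (2,0):+0/OX/XO/XX/.O*, (3,0):+0/OX/XO/.X/XO
[OX/XO/XX/.O] O move#3: (3,0):+0/OX/XO/XX/OO*
[OX/XO/XX/OO] end (terminal +0, X#4); searched OX/X./.X/.O to 11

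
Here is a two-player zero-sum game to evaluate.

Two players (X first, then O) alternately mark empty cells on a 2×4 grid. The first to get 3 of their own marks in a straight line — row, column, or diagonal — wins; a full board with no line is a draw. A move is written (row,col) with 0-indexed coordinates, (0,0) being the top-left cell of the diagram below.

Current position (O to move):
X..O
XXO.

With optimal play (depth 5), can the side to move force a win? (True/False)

O winning at [X..O/XXO.]: False

[X..O/XXO.] O move#1: (0,1):+0/XO.O/XXO.*, (0,2):+0/X.OO/XXO., (1,3):+0/X..O/XXOO
[XO.O/XXO.] X move#2: (0,2):+0/XOXO/XXO.*, (1,3):-1/XO.O/XXOX
[XOXO/XXO.] O move#3: (1,3):+0/XOXO/XXOO*
[XOXO/XXOO] end (terminal +0, X#4); searched X..O/XXO. to 5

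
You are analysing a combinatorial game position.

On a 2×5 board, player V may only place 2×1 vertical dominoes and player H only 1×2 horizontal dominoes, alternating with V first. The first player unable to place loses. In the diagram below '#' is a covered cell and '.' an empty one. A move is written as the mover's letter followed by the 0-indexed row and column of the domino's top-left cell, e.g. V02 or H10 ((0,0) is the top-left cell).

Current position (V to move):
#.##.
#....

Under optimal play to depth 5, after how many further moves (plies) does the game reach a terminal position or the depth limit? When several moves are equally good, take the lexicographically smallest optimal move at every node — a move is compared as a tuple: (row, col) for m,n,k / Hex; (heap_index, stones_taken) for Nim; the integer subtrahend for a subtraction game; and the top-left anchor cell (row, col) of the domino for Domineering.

ply 1, V at #.##./#.... | V01=-1→####./##...*; V04=-1→#.###/#...#
ply 2, H at ####./##... | H12=-1→####./####.; H13=+1→####./##.##*
ply 3: ####./##.## is terminal -1 (V); from #.##./#.... depth 5

PV length from [#.##./#....]: 2 plies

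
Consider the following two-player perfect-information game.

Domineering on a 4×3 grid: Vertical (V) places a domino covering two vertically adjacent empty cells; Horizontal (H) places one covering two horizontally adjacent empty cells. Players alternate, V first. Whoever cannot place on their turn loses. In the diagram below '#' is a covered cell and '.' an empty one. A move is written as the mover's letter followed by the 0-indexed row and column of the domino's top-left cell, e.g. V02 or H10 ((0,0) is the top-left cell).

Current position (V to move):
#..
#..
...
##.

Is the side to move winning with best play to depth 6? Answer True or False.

V winning at [#../#../.../##.]: True

ply 1, V at #../#../.../##. | V01=+1→##./##./.../##.*; V02=+1→#.#/#.#/.../##.; V11=+1→#../##./.#./##.; V12=+1→#../#.#/..#/##.; V22=-1→#../#../..#/###
ply 2, H at ##./##./.../##. | H20=-1→##./##./##./##.*; H21=-1→##./##./.##/##.
ply 3, V at ##./##./##./##. | V02=+1→###/###/##./##.*; V12=+1→##./###/###/##.; V22=+1→##./##./###/###
ply 4: ###/###/##./##. is terminal -1 (H); from #../#../.../##. depth 6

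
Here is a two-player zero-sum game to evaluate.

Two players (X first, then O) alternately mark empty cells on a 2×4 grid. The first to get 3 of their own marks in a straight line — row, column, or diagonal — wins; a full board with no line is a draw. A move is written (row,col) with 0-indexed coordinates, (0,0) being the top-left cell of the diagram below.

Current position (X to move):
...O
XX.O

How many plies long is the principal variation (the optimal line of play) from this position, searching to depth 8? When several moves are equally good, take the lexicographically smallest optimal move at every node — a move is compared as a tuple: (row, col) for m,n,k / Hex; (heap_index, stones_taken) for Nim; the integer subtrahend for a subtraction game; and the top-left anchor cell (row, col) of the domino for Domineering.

PV length from [...O/XX.O]: 1 ply

[...O/XX.O] X move#1: (0,0):+0/X..O/XX.O, (0,1):+0/.X.O/XX.O, (0,2):+0/..XO/XX.O, (1,2):+1/...O/XXXO*
[...O/XXXO] end (terminal -1, O#2); searched ...O/XX.O to 8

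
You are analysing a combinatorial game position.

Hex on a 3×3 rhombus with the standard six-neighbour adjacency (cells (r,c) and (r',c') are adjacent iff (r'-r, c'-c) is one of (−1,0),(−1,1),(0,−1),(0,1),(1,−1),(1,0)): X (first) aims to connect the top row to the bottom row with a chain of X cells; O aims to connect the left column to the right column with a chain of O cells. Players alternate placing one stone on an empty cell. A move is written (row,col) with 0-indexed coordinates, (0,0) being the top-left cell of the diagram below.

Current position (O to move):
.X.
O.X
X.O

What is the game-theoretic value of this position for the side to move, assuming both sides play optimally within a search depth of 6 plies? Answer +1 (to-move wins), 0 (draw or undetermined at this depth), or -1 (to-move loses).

[.X./O.X/X.O] O move#1: (0,0):-1/OX./O.X/X.O, (0,2):-1/.XO/O.X/X.O, (1,1):+1/.X./OOX/X.O*, (2,1):-1/.X./O.X/XOO
[.X./OOX/X.O] X move#2: (0,0):-1/XX./OOX/X.O*, (0,2):-1/.XX/OOX/X.O, (2,1):-1/.X./OOX/XXO
[XX./OOX/X.O] O move#3: (0,2):+1/XXO/OOX/X.O*, (2,1):+1/XX./OOX/XOO
[XXO/OOX/X.O] end (terminal -1, X#4); searched .X./O.X/X.O to 6

value(.X./O.X/X.O, O) = +1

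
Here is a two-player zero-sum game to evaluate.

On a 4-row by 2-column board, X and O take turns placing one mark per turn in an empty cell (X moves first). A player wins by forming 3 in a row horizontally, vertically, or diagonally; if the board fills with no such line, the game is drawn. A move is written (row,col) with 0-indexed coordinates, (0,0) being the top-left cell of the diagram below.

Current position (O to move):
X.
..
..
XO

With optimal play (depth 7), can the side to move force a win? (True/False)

[X./../../XO] O move#1: (0,1):+0/XO/../../XO*, (1,0):+0/X./O./../XO, (1,1):+0/X./.O/../XO, (2,0):+0/X./../O./XO, (2,1):+0/X./../.O/XO
[XO/../../XO] X move#2: (1,0):+0/XO/X./../XO*, (1,1):+0/XO/.X/../XO, (2,0):+0/XO/../X./XO, (2,1):+0/XO/../.X/XO
[XO/X./../XO] O move#3: (1,1):-1/XO/XO/../XO, (2,0):+0/XO/X./O./XO*, (2,1):-1/XO/X./.O/XO
[XO/X./O./XO] X move#4: (1,1):+0/XO/XX/O./XO*, (2,1):+0/XO/X./OX/XO
[XO/XX/O./XO] O move#5: (2,1):+0/XO/XX/OO/XO*
[XO/XX/OO/XO] end (terminal +0, X#6); searched X./../../XO to 7

O winning at [X./../../XO]: False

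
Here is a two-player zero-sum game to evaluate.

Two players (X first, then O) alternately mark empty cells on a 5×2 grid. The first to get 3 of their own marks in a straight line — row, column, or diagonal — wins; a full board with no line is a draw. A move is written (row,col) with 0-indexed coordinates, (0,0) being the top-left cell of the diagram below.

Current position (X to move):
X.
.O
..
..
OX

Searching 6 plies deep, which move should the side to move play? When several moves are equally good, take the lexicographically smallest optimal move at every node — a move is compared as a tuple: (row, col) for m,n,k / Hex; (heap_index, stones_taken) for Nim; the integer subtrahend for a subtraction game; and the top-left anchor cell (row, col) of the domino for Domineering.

[X./.O/../../OX] X move#1: (0,1):+0/XX/.O/../../OX*, (1,0):-1/X./XO/../../OX, (2,0):+0/X./.O/X./../OX, (2,1):+0/X./.O/.X/../OX, (3,0):-1/X./.O/../X./OX, (3,1):+0/X./.O/../.X/OX
[XX/.O/../../OX] O move#2: (1,0):+0/XX/OO/../../OX*, (2,0):+0/XX/.O/O./../OX, (2,1):+0/XX/.O/.O/../OX, (3,0):+0/XX/.O/../O./OX, (3,1):+0/XX/.O/../.O/OX
[XX/OO/../../OX] X move#3: (2,0):+0/XX/OO/X./../OX*, (2,1):+0/XX/OO/.X/../OX, (3,0):+0/XX/OO/../X./OX, (3,1):+0/XX/OO/../.X/OX
[XX/OO/X./../OX] O move#4: (2,1):+0/XX/OO/XO/../OX*, (3,0):+0/XX/OO/X./O./OX, (3,1):+0/XX/OO/X./.O/OX
[XX/OO/XO/../OX] X move#5: (3,0):-1/XX/OO/XO/X./OX, (3,1):+0/XX/OO/XO/.X/OX*
[XX/OO/XO/.X/OX] O move#6: (3,0):+0/XX/OO/XO/OX/OX*
[XX/OO/XO/OX/OX] end (terminal +0, X#7); searched X./.O/../../OX to 6

X's best at [X./.O/../../OX]: (0,1)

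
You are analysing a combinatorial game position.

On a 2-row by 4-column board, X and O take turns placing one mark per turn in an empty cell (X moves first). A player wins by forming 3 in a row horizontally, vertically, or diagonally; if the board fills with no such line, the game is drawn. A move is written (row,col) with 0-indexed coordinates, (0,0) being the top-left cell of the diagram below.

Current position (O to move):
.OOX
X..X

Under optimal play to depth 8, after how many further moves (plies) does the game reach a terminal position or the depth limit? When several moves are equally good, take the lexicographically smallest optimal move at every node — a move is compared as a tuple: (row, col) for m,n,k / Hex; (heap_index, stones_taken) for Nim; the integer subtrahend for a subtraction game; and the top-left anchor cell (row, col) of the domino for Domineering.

ply 1, O at .OOX/X..X | (0,0)=+1→OOOX/X..X*; (1,1)=+0→.OOX/XO.X; (1,2)=+0→.OOX/X.OX
ply 2: OOOX/X..X is terminal -1 (X); from .OOX/X..X depth 8

PV length from [.OOX/X..X]: 1 ply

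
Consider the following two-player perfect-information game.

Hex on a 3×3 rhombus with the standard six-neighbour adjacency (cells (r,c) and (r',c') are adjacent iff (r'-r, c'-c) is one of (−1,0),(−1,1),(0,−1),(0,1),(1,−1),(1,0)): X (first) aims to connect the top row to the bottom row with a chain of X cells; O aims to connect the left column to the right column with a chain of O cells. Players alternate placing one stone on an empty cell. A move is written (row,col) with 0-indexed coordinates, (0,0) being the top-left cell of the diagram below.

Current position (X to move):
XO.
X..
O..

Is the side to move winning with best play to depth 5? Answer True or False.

[XO./X../O..] X move#1: (0,2):-1/XOX/X../O.., (1,1):-1/XO./XX./O.., (1,2):+1/XO./X.X/O..*, (2,1):-1/XO./X../OX., (2,2):-1/XO./X../O.X
[XO./X.X/O..] O move#2: (0,2):-1/XOO/X.X/O..*, (1,1):-1/XO./XOX/O.., (2,1):-1/XO./X.X/OO., (2,2):-1/XO./X.X/O.O
[XOO/X.X/O..] X move#3: (1,1):+1/XOO/XXX/O..*, (2,1):-1/XOO/X.X/OX., (2,2):-1/XOO/X.X/O.X
[XOO/XXX/O..] O move#4: (2,1):-1/XOO/XXX/OO.*, (2,2):-1/XOO/XXX/O.O
[XOO/XXX/OO.] X move#5: (2,2):+1/XOO/XXX/OOX*
[XOO/XXX/OOX] end (terminal -1, O#6); searched XO./X../O.. to 5

X winning at [XO./X../O..]: True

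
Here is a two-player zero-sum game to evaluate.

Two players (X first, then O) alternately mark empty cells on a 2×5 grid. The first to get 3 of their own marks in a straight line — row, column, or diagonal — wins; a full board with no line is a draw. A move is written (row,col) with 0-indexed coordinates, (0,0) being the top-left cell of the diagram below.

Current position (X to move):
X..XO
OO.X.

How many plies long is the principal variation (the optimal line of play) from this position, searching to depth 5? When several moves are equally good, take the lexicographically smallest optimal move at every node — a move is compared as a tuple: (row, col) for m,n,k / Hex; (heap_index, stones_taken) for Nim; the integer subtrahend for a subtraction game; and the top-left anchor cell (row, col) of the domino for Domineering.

PV length from [X..XO/OO.X.]: 4 plies

p1 X@[X..XO/OO.X.]: (0,1)[XX.XO/OO.X.]-1 (0,2)[X.XXO/OO.X.]-1 (1,2)[X..XO/OOXX.]+0* (1,4)[X..XO/OO.XX]-1
p2 O@[X..XO/OOXX.]: (0,1)[XO.XO/OOXX.]-1 (0,2)[X.OXO/OOXX.]-1 (1,4)[X..XO/OOXXO]+0*
p3 X@[X..XO/OOXXO]: (0,1)[XX.XO/OOXXO]+0* (0,2)[X.XXO/OOXXO]+0
p4 O@[XX.XO/OOXXO]: (0,2)[XXOXO/OOXXO]+0*
p5 X@[XXOXO/OOXXO] terminal +0; root [X..XO/OO.X.] d5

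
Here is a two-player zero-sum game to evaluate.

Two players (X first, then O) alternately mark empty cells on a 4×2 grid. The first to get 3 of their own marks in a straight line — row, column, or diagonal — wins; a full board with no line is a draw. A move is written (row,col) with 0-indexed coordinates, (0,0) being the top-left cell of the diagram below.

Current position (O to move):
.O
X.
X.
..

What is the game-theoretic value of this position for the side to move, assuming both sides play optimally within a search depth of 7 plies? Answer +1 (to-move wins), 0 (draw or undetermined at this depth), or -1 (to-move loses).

p1 O@[.O/X./X./..]: (0,0)[OO/X./X./..]-1* (1,1)[.O/XO/X./..]-1 (2,1)[.O/X./XO/..]-1 (3,0)[.O/X./X./O.]-1 (3,1)[.O/X./X./.O]-1
p2 X@[OO/X./X./..]: (1,1)[OO/XX/X./..]+0 (2,1)[OO/X./XX/..]+0 (3,0)[OO/X./X./X.]+1* (3,1)[OO/X./X./.X]+0
p3 O@[OO/X./X./X.] terminal -1; root [.O/X./X./..] d7

value(.O/X./X./.., O) = -1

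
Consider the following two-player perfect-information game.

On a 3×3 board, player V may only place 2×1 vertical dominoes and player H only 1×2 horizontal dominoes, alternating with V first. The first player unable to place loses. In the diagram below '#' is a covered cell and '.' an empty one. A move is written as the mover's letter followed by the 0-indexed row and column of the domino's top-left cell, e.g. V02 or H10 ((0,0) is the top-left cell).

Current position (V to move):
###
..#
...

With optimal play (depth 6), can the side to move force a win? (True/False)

[###/..#/...] V move#1: V10:-1/###/#.#/#.., V11:+1/###/.##/.#.*
[###/.##/.#.] end (terminal -1, H#2); searched ###/..#/... to 6

V winning at [###/..#/...]: True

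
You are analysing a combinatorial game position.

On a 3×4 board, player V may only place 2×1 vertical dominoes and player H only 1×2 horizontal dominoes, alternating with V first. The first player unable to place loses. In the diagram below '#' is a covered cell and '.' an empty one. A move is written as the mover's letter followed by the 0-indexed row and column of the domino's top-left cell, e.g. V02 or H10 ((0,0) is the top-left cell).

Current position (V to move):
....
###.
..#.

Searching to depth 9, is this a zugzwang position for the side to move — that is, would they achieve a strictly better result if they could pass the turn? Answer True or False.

ply 1, V at ..../###./..#. | V03=-1→...#/####/..#.*; V13=-1→..../####/..##
ply 2, H at ...#/####/..#. | H00=+1→##.#/####/..#.*; H01=+1→.###/####/..#.; H20=+1→...#/####/###.
ply 3: ##.#/####/..#. is terminal -1 (V); from ..../###./..#. depth 9
if V skipped the turn, H would face:
~ ply 1, H at ..../###./..#. | H00=+1→##../###./..#.*; H01=+1→.##./###./..#.; H02=+1→..##/###./..#.; H20=+1→..../###./###.
~ ply 2, V at ##../###./..#. | V03=-1→##.#/####/..#.*; V13=-1→##../####/..##
~ ply 3, H at ##.#/####/..#. | H20=+1→##.#/####/###.*
~ ply 4: ##.#/####/###. is terminal -1 (V); from ..../###./..#. depth 9
compare (V): move=-1 vs pass=-1

zugzwang(..../###./..#., V) = False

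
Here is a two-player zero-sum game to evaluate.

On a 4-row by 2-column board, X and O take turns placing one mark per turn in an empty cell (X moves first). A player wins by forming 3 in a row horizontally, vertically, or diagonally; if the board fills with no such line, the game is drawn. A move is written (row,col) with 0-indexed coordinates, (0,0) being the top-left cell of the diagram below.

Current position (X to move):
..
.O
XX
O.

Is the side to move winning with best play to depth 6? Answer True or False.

X winning at [../.O/XX/O.]: False

[../.O/XX/O.] X move#1: (0,0):+0/X./.O/XX/O.*, (0,1):+0/.X/.O/XX/O., (1,0):+0/../XO/XX/O., (3,1):+0/../.O/XX/OX
[X./.O/XX/O.] O move#2: (0,1):-1/XO/.O/XX/O., (1,0):+0/X./OO/XX/O.*, (3,1):-1/X./.O/XX/OO
[X./OO/XX/O.] X move#3: (0,1):+0/XX/OO/XX/O.*, (3,1):+0/X./OO/XX/OX
[XX/OO/XX/O.] O move#4: (3,1):+0/XX/OO/XX/OO*
[XX/OO/XX/OO] end (terminal +0, X#5); searched ../.O/XX/O. to 6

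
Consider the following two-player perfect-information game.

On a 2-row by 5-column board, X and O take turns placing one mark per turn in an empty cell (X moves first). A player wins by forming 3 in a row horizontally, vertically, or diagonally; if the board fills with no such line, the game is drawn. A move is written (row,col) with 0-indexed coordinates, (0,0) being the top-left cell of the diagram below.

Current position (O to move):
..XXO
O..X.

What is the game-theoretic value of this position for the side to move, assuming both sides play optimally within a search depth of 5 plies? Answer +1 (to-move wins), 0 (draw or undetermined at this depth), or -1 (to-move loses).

value(..XXO/O..X., O) = -1

[..XXO/O..X.] O move#1: (0,0):-1/O.XXO/O..X.*, (0,1):-1/.OXXO/O..X., (1,1):-1/..XXO/OO.X., (1,2):-1/..XXO/O.OX., (1,4):-1/..XXO/O..XO
[O.XXO/O..X.] X move#2: (0,1):+1/OXXXO/O..X.*, (1,1):+1/O.XXO/OX.X., (1,2):+1/O.XXO/O.XX., (1,4):+1/O.XXO/O..XX
[OXXXO/O..X.] end (terminal -1, O#3); searched ..XXO/O..X. to 5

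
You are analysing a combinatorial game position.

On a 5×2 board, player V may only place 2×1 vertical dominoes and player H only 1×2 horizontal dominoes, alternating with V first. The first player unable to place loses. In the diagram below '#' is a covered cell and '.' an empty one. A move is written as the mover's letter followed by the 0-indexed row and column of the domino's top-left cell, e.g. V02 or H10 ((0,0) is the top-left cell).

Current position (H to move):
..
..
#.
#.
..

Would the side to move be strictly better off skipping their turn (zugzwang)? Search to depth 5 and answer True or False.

p1 H@[../../#./#./..]: H00[##/../#./#./..]+1* H10[../##/#./#./..]+1 H40[../../#./#./##]-1
p2 V@[##/../#./#./..]: V11[##/.#/##/#./..]-1* V21[##/../##/##/..]-1 V31[##/../#./##/.#]-1
p3 H@[##/.#/##/#./..]: H40[##/.#/##/#./##]+1*
p4 V@[##/.#/##/#./##] terminal -1; root [../../#./#./..] d5
pass branch (V moves first from the same position):
  | p1 V@[../../#./#./..]: V00[#./#./#./#./..]+1* V01[.#/.#/#./#./..]+1 V11[../.#/##/#./..]+1 V21[../../##/##/..]-1 V31[../../#./##/.#]-1
  | p2 H@[#./#./#./#./..]: H40[#./#./#./#./##]-1*
  | p3 V@[#./#./#./#./##]: V01[##/##/#./#./##]+1* V11[#./##/##/#./##]+1 V21[#./#./##/##/##]+1
  | p4 H@[##/##/#./#./##] terminal -1; root [../../#./#./..] d5
H moving scores +1; H passing scores -1

zugzwang(../../#./#./.., H) = False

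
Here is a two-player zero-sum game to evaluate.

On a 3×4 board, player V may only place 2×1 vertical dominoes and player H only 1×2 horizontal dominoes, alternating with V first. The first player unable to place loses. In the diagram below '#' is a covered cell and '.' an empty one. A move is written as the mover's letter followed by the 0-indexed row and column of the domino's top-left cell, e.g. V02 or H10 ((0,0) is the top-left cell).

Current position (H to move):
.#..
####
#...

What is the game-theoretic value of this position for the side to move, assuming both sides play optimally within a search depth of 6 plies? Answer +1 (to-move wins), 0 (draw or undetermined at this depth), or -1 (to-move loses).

ply 1, H at .#../####/#... | H02=+1→.###/####/#...*; H21=+1→.#../####/###.; H22=+1→.#../####/#.##
ply 2: .###/####/#... is terminal -1 (V); from .#../####/#... depth 6

value(.#../####/#..., H) = +1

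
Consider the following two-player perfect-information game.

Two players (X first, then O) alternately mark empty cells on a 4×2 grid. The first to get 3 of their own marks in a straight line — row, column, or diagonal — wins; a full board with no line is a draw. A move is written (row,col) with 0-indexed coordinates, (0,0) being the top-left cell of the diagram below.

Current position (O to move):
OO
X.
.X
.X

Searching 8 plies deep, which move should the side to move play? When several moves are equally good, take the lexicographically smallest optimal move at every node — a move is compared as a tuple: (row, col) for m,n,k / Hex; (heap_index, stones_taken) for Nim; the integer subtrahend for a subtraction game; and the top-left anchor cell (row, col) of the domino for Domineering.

O's best at [OO/X./.X/.X]: (1,1)

p1 O@[OO/X./.X/.X]: (1,1)[OO/XO/.X/.X]+0* (2,0)[OO/X./OX/.X]-1 (3,0)[OO/X./.X/OX]-1
p2 X@[OO/XO/.X/.X]: (2,0)[OO/XO/XX/.X]+0* (3,0)[OO/XO/.X/XX]+0
p3 O@[OO/XO/XX/.X]: (3,0)[OO/XO/XX/OX]+0*
p4 X@[OO/XO/XX/OX] terminal +0; root [OO/X./.X/.X] d8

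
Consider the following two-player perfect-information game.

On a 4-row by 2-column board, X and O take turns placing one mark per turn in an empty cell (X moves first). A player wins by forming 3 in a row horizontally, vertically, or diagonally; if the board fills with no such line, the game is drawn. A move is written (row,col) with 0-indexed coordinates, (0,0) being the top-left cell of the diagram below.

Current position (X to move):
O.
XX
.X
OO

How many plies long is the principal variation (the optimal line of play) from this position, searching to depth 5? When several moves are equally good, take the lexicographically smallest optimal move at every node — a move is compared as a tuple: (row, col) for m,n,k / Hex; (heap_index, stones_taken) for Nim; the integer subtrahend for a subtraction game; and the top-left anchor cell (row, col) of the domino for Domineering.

[O./XX/.X/OO] X move#1: (0,1):+1/OX/XX/.X/OO*, (2,0):+0/O./XX/XX/OO
[OX/XX/.X/OO] end (terminal -1, O#2); searched O./XX/.X/OO to 5

PV length from [O./XX/.X/OO]: 1 ply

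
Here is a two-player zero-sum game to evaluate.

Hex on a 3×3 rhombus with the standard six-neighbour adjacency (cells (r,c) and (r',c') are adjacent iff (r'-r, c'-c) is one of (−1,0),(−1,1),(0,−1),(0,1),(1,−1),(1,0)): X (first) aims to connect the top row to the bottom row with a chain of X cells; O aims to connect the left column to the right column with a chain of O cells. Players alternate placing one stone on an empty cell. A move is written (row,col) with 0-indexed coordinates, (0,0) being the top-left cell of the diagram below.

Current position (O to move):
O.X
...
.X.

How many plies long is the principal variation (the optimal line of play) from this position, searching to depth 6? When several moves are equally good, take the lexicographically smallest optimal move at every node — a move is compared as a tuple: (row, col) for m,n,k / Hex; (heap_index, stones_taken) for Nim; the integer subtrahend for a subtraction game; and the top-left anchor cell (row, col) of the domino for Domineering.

ply 1, O at O.X/.../.X. | (0,1)=-1→OOX/.../.X.*; (1,0)=-1→O.X/O../.X.; (1,1)=-1→O.X/.O./.X.; (1,2)=-1→O.X/..O/.X.; (2,0)=-1→O.X/.../OX.; (2,2)=-1→O.X/.../.XO
ply 2, X at OOX/.../.X. | (1,0)=+1→OOX/X../.X.*; (1,1)=+1→OOX/.X./.X.; (1,2)=+1→OOX/..X/.X.; (2,0)=+1→OOX/.../XX.; (2,2)=+1→OOX/.../.XX
ply 3, O at OOX/X../.X. | (1,1)=-1→OOX/XO./.X.*; (1,2)=-1→OOX/X.O/.X.; (2,0)=-1→OOX/X../OX.; (2,2)=-1→OOX/X../.XO
ply 4, X at OOX/XO./.X. | (1,2)=+1→OOX/XOX/.X.*; (2,0)=-1→OOX/XO./XX.; (2,2)=-1→OOX/XO./.XX
ply 5: OOX/XOX/.X. is terminal -1 (O); from O.X/.../.X. depth 6

PV length from [O.X/.../.X.]: 4 plies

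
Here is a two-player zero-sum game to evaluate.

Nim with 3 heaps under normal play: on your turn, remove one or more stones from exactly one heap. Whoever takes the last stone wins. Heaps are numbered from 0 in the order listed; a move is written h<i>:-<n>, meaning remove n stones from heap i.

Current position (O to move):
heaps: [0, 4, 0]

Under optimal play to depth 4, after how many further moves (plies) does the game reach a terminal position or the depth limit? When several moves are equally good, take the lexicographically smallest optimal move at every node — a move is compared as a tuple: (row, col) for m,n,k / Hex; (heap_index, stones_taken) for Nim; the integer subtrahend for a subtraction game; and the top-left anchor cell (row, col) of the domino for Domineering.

PV length from [(0,4,0)]: 1 ply

ply 1, O at (0,4,0) | h1:-1=-1→(0,3,0); h1:-2=-1→(0,2,0); h1:-3=-1→(0,1,0); h1:-4=+1→(0,0,0)*
ply 2: (0,0,0) is terminal -1 (X); from (0,4,0) depth 4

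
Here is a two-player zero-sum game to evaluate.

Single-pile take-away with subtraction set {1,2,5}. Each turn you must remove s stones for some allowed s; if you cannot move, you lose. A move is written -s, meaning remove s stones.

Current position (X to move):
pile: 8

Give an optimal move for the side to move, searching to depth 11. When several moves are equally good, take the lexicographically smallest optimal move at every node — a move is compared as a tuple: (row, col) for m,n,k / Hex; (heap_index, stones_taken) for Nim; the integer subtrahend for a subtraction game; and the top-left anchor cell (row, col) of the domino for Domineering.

X's best at [8]: -2

ply 1, X at 8 | -1=-1→7; -2=+1→6*; -5=+1→3
ply 2, O at 6 | -1=-1→5*; -2=-1→4; -5=-1→1
ply 3, X at 5 | -1=-1→4; -2=+1→3*; -5=+1→0
ply 4, O at 3 | -1=-1→2*; -2=-1→1
ply 5, X at 2 | -1=-1→1; -2=+1→0*
ply 6: 0 is terminal -1 (O); from 8 depth 11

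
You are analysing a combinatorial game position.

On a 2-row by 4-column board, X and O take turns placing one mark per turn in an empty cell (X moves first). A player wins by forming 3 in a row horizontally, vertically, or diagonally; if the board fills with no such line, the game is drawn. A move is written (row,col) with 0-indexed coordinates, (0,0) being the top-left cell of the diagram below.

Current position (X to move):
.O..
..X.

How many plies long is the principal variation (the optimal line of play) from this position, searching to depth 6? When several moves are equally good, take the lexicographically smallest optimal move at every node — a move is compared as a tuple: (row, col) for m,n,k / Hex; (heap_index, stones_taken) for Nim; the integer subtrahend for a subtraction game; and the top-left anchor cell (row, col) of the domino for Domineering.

PV length from [.O../..X.]: 5 plies

[.O../..X.] X move#1: (0,0):+0/XO../..X., (0,2):+0/.OX./..X., (0,3):+0/.O.X/..X., (1,0):+0/.O../X.X., (1,1):+1/.O../.XX.*, (1,3):+0/.O../..XX
[.O../.XX.] O move#2: (0,0):-1/OO../.XX.*, (0,2):-1/.OO./.XX., (0,3):-1/.O.O/.XX., (1,0):-1/.O../OXX., (1,3):-1/.O../.XXO
[OO../.XX.] X move#3: (0,2):+1/OOX./.XX.*, (0,3):-1/OO.X/.XX., (1,0):+1/OO../XXX., (1,3):+1/OO../.XXX
[OOX./.XX.] O move#4: (0,3):-1/OOXO/.XX.*, (1,0):-1/OOX./OXX., (1,3):-1/OOX./.XXO
[OOXO/.XX.] X move#5: (1,0):+1/OOXO/XXX.*, (1,3):+1/OOXO/.XXX
[OOXO/XXX.] end (terminal -1, O#6); searched .O../..X. to 6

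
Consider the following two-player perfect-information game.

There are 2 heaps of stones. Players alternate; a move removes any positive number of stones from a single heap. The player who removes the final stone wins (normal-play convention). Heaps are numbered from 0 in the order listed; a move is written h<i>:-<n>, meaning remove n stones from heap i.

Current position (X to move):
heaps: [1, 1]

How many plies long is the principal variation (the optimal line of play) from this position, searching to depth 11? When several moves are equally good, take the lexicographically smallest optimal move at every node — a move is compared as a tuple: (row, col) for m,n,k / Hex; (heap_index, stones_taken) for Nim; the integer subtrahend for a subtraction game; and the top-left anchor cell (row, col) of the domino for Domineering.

[(1,1)] X move#1: h0:-1:-1/(0,1)*, h1:-1:-1/(1,0)
[(0,1)] O move#2: h1:-1:+1/(0,0)*
[(0,0)] end (terminal -1, X#3); searched (1,1) to 11

PV length from [(1,1)]: 2 plies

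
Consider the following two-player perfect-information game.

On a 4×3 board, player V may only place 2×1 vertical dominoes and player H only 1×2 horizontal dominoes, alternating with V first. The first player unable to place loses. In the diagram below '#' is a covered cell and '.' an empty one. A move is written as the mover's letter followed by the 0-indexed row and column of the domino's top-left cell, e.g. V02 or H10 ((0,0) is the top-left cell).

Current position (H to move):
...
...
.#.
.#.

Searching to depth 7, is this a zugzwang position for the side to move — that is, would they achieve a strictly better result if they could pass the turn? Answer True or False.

[.../.../.#./.#.] H move#1: H00:-1/##./.../.#./.#.*, H01:-1/.##/.../.#./.#., H10:-1/.../##./.#./.#., H11:-1/.../.##/.#./.#.
[##./.../.#./.#.] V move#2: V02:+1/###/..#/.#./.#.*, V10:+1/##./#../##./.#., V12:+1/##./..#/.##/.#., V20:+1/##./.../##./##., V22:+1/##./.../.##/.##
[###/..#/.#./.#.] H move#3: H10:-1/###/###/.#./.#.*
[###/###/.#./.#.] V move#4: V20:+1/###/###/##./##.*, V22:+1/###/###/.##/.##
[###/###/##./##.] end (terminal -1, H#5); searched .../.../.#./.#. to 7
suppose H passes — search the same position with V to move:
pass> [.../.../.#./.#.] V move#1: V00:+1/#../#../.#./.#.*, V01:+1/.#./.#./.#./.#., V02:+1/..#/..#/.#./.#., V10:-1/.../#../##./.#., V12:-1/.../..#/.##/.#., V20:+1/.../.../##./##., V22:+1/.../.../.##/.##
pass> [#../#../.#./.#.] H move#2: H01:-1/###/#../.#./.#.*, H11:-1/#../###/.#./.#.
pass> [###/#../.#./.#.] V move#3: V12:+1/###/#.#/.##/.#.*, V20:+1/###/#../##./##., V22:+1/###/#../.##/.##
pass> [###/#.#/.##/.#.] end (terminal -1, H#4); searched .../.../.#./.#. to 7
for H: play -1, pass -1

zugzwang(.../.../.#./.#., H) = False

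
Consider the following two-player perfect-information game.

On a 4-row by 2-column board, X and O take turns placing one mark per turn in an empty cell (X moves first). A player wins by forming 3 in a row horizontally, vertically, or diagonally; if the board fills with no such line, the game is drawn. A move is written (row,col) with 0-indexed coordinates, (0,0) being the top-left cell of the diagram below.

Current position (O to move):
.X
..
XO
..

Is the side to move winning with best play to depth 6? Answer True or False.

p1 O@[.X/../XO/..]: (0,0)[OX/../XO/..]+0* (1,0)[.X/O./XO/..]+0 (1,1)[.X/.O/XO/..]+0 (3,0)[.X/../XO/O.]+0 (3,1)[.X/../XO/.O]+0
p2 X@[OX/../XO/..]: (1,0)[OX/X./XO/..]+0* (1,1)[OX/.X/XO/..]+0 (3,0)[OX/../XO/X.]+0 (3,1)[OX/../XO/.X]+0
p3 O@[OX/X./XO/..]: (1,1)[OX/XO/XO/..]-1 (3,0)[OX/X./XO/O.]+0* (3,1)[OX/X./XO/.O]-1
p4 X@[OX/X./XO/O.]: (1,1)[OX/XX/XO/O.]+0* (3,1)[OX/X./XO/OX]+0
p5 O@[OX/XX/XO/O.]: (3,1)[OX/XX/XO/OO]+0*
p6 X@[OX/XX/XO/OO] terminal +0; root [.X/../XO/..] d6

O winning at [.X/../XO/..]: False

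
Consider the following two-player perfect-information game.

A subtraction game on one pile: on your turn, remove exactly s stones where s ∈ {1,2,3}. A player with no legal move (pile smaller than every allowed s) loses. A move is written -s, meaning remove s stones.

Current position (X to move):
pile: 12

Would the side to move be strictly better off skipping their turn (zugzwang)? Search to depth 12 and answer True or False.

zugzwang(12, X) = True

p1 X@[12]: -1[11]-1* -2[10]-1 -3[9]-1
p2 O@[11]: -1[10]-1 -2[9]-1 -3[8]+1*
p3 X@[8]: -1[7]-1* -2[6]-1 -3[5]-1
p4 O@[7]: -1[6]-1 -2[5]-1 -3[4]+1*
p5 X@[4]: -1[3]-1* -2[2]-1 -3[1]-1
p6 O@[3]: -1[2]-1 -2[1]-1 -3[0]+1*
p7 X@[0] terminal -1; root [12] d12
pass branch (O moves first from the same position):
  | p1 O@[12]: -1[11]-1* -2[10]-1 -3[9]-1
  | p2 X@[11]: -1[10]-1 -2[9]-1 -3[8]+1*
  | p3 O@[8]: -1[7]-1* -2[6]-1 -3[5]-1
  | p4 X@[7]: -1[6]-1 -2[5]-1 -3[4]+1*
  | p5 O@[4]: -1[3]-1* -2[2]-1 -3[1]-1
  | p6 X@[3]: -1[2]-1 -2[1]-1 -3[0]+1*
  | p7 O@[0] terminal -1; root [12] d12
X moving scores -1; X passing scores +1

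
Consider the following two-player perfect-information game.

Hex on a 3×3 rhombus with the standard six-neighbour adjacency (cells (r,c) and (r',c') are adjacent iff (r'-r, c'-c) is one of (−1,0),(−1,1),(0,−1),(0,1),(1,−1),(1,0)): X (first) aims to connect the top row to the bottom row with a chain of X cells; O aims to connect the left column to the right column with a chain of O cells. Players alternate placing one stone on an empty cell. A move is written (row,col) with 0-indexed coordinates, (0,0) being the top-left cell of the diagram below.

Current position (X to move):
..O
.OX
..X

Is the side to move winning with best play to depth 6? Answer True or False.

ply 1, X at ..O/.OX/..X | (0,0)=-1→X.O/.OX/..X*; (0,1)=-1→.XO/.OX/..X; (1,0)=-1→..O/XOX/..X; (2,0)=-1→..O/.OX/X.X; (2,1)=-1→..O/.OX/.XX
ply 2, O at X.O/.OX/..X | (0,1)=+1→XOO/.OX/..X*; (1,0)=+1→X.O/OOX/..X; (2,0)=+1→X.O/.OX/O.X; (2,1)=+1→X.O/.OX/.OX
ply 3, X at XOO/.OX/..X | (1,0)=-1→XOO/XOX/..X*; (2,0)=-1→XOO/.OX/X.X; (2,1)=-1→XOO/.OX/.XX
ply 4, O at XOO/XOX/..X | (2,0)=+1→XOO/XOX/O.X*; (2,1)=-1→XOO/XOX/.OX
ply 5: XOO/XOX/O.X is terminal -1 (X); from ..O/.OX/..X depth 6

X winning at [..O/.OX/..X]: False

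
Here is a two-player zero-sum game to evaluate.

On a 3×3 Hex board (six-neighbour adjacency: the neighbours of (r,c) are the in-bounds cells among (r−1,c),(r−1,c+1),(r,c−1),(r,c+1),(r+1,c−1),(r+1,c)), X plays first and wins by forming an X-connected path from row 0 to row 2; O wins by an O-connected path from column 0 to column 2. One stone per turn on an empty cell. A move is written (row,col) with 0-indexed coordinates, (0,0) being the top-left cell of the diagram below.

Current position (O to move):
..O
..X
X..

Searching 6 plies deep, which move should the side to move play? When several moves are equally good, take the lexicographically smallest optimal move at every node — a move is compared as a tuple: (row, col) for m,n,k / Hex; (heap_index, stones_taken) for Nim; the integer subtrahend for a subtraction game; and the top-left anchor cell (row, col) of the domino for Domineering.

O's best at [..O/..X/X..]: (0,1)

ply 1, O at ..O/..X/X.. | (0,0)=-1→O.O/..X/X..; (0,1)=+1→.OO/..X/X..*; (1,0)=+1→..O/O.X/X..; (1,1)=-1→..O/.OX/X..; (2,1)=-1→..O/..X/XO.; (2,2)=-1→..O/..X/X.O
ply 2, X at .OO/..X/X.. | (0,0)=-1→XOO/..X/X..*; (1,0)=-1→.OO/X.X/X..; (1,1)=-1→.OO/.XX/X..; (2,1)=-1→.OO/..X/XX.; (2,2)=-1→.OO/..X/X.X
ply 3, O at XOO/..X/X.. | (1,0)=+1→XOO/O.X/X..*; (1,1)=-1→XOO/.OX/X..; (2,1)=-1→XOO/..X/XO.; (2,2)=-1→XOO/..X/X.O
ply 4: XOO/O.X/X.. is terminal -1 (X); from ..O/..X/X.. depth 6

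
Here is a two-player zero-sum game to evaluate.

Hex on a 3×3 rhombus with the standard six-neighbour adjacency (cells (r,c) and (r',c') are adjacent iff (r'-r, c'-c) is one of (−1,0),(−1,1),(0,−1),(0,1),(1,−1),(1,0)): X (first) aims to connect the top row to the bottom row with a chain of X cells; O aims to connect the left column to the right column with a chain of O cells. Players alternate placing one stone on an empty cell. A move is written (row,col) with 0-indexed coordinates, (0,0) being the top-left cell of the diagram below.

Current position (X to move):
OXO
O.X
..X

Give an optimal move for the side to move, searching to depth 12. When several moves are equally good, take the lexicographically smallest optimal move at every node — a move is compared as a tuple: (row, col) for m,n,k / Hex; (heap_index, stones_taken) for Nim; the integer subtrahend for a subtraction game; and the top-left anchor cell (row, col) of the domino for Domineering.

ply 1, X at OXO/O.X/..X | (1,1)=+1→OXO/OXX/..X*; (2,0)=-1→OXO/O.X/X.X; (2,1)=-1→OXO/O.X/.XX
ply 2: OXO/OXX/..X is terminal -1 (O); from OXO/O.X/..X depth 12

X's best at [OXO/O.X/..X]: (1,1)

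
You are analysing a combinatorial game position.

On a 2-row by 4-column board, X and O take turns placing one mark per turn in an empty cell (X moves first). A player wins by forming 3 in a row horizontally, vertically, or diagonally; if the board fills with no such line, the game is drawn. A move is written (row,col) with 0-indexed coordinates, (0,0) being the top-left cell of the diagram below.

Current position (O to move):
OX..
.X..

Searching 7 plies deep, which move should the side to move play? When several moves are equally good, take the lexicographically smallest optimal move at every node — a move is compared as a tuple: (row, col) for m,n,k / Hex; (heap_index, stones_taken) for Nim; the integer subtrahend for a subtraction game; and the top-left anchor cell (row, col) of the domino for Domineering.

ply 1, O at OX../.X.. | (0,2)=-1→OXO./.X..; (0,3)=-1→OX.O/.X..; (1,0)=+0→OX../OX..*; (1,2)=+0→OX../.XO.; (1,3)=+0→OX../.X.O
ply 2, X at OX../OX.. | (0,2)=+0→OXX./OX..*; (0,3)=+0→OX.X/OX..; (1,2)=+0→OX../OXX.; (1,3)=+0→OX../OX.X
ply 3, O at OXX./OX.. | (0,3)=+0→OXXO/OX..*; (1,2)=-1→OXX./OXO.; (1,3)=-1→OXX./OX.O
ply 4, X at OXXO/OX.. | (1,2)=+0→OXXO/OXX.*; (1,3)=+0→OXXO/OX.X
ply 5, O at OXXO/OXX. | (1,3)=+0→OXXO/OXXO*
ply 6: OXXO/OXXO is terminal +0 (X); from OX../.X.. depth 7

O's best at [OX../.X..]: (1,0)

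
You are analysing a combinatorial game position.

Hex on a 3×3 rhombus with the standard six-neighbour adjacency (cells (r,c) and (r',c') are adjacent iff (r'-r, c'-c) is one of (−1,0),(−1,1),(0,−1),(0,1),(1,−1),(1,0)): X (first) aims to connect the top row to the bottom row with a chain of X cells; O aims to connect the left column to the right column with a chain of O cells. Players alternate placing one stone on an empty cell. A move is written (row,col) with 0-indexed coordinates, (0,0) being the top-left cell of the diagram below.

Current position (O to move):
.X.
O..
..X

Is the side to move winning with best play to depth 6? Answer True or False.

p1 O@[.X./O../..X]: (0,0)[OX./O../..X]-1 (0,2)[.XO/O../..X]-1 (1,1)[.X./OO./..X]+1* (1,2)[.X./O.O/..X]-1 (2,0)[.X./O../O.X]-1 (2,1)[.X./O../.OX]-1
p2 X@[.X./OO./..X]: (0,0)[XX./OO./..X]-1* (0,2)[.XX/OO./..X]-1 (1,2)[.X./OOX/..X]-1 (2,0)[.X./OO./X.X]-1 (2,1)[.X./OO./.XX]-1
p3 O@[XX./OO./..X]: (0,2)[XXO/OO./..X]+1* (1,2)[XX./OOO/..X]+1 (2,0)[XX./OO./O.X]+1 (2,1)[XX./OO./.OX]+1
p4 X@[XXO/OO./..X] terminal -1; root [.X./O../..X] d6

O winning at [.X./O../..X]: True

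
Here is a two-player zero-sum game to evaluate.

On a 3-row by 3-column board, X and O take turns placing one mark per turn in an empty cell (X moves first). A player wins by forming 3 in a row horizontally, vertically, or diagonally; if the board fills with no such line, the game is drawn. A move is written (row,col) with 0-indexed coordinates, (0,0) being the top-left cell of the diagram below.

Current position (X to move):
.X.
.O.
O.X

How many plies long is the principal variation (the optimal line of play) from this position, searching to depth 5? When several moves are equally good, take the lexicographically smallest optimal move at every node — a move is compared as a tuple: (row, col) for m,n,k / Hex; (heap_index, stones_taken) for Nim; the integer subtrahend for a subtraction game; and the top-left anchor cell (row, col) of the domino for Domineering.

ply 1, X at .X./.O./O.X | (0,0)=-1→XX./.O./O.X; (0,2)=+1→.XX/.O./O.X*; (1,0)=-1→.X./XO./O.X; (1,2)=-1→.X./.OX/O.X; (2,1)=-1→.X./.O./OXX
ply 2, O at .XX/.O./O.X | (0,0)=-1→OXX/.O./O.X*; (1,0)=-1→.XX/OO./O.X; (1,2)=-1→.XX/.OO/O.X; (2,1)=-1→.XX/.O./OOX
ply 3, X at OXX/.O./O.X | (1,0)=+0→OXX/XO./O.X; (1,2)=+1→OXX/.OX/O.X*; (2,1)=-1→OXX/.O./OXX
ply 4: OXX/.OX/O.X is terminal -1 (O); from .X./.O./O.X depth 5

PV length from [.X./.O./O.X]: 3 plies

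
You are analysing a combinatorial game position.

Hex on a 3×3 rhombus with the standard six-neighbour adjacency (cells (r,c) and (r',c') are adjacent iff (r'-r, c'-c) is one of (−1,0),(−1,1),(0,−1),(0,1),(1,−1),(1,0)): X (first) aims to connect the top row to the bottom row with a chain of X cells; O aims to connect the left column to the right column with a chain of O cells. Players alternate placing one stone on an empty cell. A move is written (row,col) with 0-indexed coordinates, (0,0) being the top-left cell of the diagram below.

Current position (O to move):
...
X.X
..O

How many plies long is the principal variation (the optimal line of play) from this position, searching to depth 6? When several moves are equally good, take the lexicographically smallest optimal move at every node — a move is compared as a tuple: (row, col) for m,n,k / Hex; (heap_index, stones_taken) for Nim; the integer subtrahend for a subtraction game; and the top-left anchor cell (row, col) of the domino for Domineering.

PV length from [.../X.X/..O]: 6 plies

p1 O@[.../X.X/..O]: (0,0)[O../X.X/..O]-1* (0,1)[.O./X.X/..O]-1 (0,2)[..O/X.X/..O]-1 (1,1)[.../XOX/..O]-1 (2,0)[.../X.X/O.O]-1 (2,1)[.../X.X/.OO]-1
p2 X@[O../X.X/..O]: (0,1)[OX./X.X/..O]+1* (0,2)[O.X/X.X/..O]+1 (1,1)[O../XXX/..O]+1 (2,0)[O../X.X/X.O]+1 (2,1)[O../X.X/.XO]+1
p3 O@[OX./X.X/..O]: (0,2)[OXO/X.X/..O]-1* (1,1)[OX./XOX/..O]-1 (2,0)[OX./X.X/O.O]-1 (2,1)[OX./X.X/.OO]-1
p4 X@[OXO/X.X/..O]: (1,1)[OXO/XXX/..O]+1* (2,0)[OXO/X.X/X.O]+1 (2,1)[OXO/X.X/.XO]+1
p5 O@[OXO/XXX/..O]: (2,0)[OXO/XXX/O.O]-1* (2,1)[OXO/XXX/.OO]-1
p6 X@[OXO/XXX/O.O]: (2,1)[OXO/XXX/OXO]+1*
p7 O@[OXO/XXX/OXO] terminal -1; root [.../X.X/..O] d6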